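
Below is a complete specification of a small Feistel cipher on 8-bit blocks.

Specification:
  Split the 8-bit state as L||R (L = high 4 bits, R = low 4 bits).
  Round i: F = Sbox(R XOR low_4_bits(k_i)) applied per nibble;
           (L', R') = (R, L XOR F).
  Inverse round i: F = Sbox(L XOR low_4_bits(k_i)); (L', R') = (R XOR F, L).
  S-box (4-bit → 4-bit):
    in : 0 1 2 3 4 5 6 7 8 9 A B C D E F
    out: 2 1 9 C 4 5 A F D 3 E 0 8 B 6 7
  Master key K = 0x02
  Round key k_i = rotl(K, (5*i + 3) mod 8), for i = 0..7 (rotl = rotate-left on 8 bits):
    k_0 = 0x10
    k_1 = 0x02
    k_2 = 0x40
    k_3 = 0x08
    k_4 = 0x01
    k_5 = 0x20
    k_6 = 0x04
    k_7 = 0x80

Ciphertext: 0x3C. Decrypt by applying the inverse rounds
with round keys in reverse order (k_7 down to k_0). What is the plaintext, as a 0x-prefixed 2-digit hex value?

0x1C

s_0 = ciphertext = 0x3C
s_1 = InvRound(s_0, k_7) = 0x03
s_2 = InvRound(s_1, k_6) = 0x70
s_3 = InvRound(s_2, k_5) = 0xF7
s_4 = InvRound(s_3, k_4) = 0x1F
s_5 = InvRound(s_4, k_3) = 0xC1
s_6 = InvRound(s_5, k_2) = 0x9C
s_7 = InvRound(s_6, k_1) = 0xC9
s_8 = InvRound(s_7, k_0) = 0x1C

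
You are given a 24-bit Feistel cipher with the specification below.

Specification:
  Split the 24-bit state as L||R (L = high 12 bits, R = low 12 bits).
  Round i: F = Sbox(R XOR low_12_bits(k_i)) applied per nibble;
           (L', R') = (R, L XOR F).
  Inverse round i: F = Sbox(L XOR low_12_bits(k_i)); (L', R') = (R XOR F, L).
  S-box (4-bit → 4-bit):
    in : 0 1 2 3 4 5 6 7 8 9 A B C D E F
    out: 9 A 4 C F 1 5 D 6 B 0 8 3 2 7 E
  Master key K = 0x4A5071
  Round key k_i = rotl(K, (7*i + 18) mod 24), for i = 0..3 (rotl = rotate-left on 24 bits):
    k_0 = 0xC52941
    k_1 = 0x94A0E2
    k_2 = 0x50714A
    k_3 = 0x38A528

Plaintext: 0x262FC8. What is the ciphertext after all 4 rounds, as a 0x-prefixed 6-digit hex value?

s_0 = plaintext = 0x262FC8
s_1 = Round(s_0, k_0) = 0xFC8709
s_2 = Round(s_1, k_1) = 0x7092B0
s_3 = Round(s_2, k_2) = 0x2B0BE9
s_4 = Round(s_3, k_3) = 0xBE958A

0xBE958A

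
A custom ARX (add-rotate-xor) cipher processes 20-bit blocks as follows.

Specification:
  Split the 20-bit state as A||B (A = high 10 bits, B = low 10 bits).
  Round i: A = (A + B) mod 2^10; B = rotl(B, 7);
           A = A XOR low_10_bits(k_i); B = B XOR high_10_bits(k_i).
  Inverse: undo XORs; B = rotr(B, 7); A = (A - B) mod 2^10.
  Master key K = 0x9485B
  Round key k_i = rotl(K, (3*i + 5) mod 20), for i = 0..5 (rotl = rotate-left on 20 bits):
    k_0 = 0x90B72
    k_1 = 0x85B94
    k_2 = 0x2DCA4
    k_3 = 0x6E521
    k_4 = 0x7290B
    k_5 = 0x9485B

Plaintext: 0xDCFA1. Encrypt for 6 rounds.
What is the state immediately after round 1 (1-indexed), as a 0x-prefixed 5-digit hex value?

s_0 = plaintext = 0xDCFA1
s_1 = Round(s_0, k_0) = 0x19AB6
s_2 = Round(s_1, k_1) = 0x22140
s_3 = Round(s_2, k_2) = 0x5B09F
s_4 = Round(s_3, k_3) = 0xCAA2A
s_5 = Round(s_4, k_4) = 0x17C8F
s_6 = Round(s_5, k_5) = 0x2D5C3

0x19AB6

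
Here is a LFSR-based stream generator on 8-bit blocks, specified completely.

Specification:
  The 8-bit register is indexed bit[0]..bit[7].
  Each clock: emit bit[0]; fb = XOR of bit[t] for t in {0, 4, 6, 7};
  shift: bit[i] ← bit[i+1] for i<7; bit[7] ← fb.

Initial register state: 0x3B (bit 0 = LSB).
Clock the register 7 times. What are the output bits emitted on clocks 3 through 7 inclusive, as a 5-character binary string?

reg_0 = 0x3B
clock 1: out=1, reg = 0x1D
clock 2: out=1, reg = 0x0E
clock 3: out=0, reg = 0x07
clock 4: out=1, reg = 0x83
clock 5: out=1, reg = 0x41
clock 6: out=1, reg = 0x20
clock 7: out=0, reg = 0x10

01110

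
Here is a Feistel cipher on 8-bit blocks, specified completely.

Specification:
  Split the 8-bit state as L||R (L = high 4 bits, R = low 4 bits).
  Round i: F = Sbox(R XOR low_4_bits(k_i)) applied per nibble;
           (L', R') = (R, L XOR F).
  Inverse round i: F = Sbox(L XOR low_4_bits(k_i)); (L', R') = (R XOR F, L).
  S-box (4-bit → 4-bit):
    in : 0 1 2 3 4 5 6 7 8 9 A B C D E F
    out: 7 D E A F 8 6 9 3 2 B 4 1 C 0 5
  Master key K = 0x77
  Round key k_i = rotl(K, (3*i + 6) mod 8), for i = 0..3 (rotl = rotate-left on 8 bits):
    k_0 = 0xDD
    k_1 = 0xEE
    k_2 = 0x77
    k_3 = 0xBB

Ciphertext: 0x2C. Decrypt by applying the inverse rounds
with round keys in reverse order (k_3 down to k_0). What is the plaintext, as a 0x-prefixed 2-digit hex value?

s_0 = ciphertext = 0x2C
s_1 = InvRound(s_0, k_3) = 0xE2
s_2 = InvRound(s_1, k_2) = 0x0E
s_3 = InvRound(s_2, k_1) = 0xE0
s_4 = InvRound(s_3, k_0) = 0xAE

0xAE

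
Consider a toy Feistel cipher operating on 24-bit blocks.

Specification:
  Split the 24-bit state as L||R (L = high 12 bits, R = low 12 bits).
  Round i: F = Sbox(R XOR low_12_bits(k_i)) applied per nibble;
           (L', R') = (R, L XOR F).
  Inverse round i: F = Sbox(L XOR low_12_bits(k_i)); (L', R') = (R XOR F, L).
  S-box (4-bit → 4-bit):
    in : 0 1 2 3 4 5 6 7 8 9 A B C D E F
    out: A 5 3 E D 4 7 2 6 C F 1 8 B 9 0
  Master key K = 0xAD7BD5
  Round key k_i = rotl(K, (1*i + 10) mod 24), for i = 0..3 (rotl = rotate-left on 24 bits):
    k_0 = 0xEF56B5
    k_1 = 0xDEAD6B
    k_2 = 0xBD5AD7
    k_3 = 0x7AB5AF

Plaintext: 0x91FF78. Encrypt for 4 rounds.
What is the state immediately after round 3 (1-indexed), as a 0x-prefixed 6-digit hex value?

0x978B64

s_0 = plaintext = 0x91FF78
s_1 = Round(s_0, k_0) = 0xF78594
s_2 = Round(s_1, k_1) = 0x594978
s_3 = Round(s_2, k_2) = 0x978B64
s_4 = Round(s_3, k_3) = 0xB640F9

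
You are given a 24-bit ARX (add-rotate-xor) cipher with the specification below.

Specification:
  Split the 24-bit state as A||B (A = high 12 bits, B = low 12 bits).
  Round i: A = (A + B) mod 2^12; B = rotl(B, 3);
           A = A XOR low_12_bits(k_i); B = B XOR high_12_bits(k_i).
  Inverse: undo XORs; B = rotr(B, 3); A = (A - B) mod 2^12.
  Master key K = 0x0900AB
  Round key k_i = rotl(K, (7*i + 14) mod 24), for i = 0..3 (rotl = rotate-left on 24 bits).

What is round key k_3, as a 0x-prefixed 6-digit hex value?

K = 0x0900AB
k_0 = rotl(K, (7*0+14) mod 24) = rotl(K, 14) = 0x2AC240
k_1 = rotl(K, (7*1+14) mod 24) = rotl(K, 21) = 0x612015
k_2 = rotl(K, (7*2+14) mod 24) = rotl(K, 4) = 0x900AB0
k_3 = rotl(K, (7*3+14) mod 24) = rotl(K, 11) = 0x055848

0x055848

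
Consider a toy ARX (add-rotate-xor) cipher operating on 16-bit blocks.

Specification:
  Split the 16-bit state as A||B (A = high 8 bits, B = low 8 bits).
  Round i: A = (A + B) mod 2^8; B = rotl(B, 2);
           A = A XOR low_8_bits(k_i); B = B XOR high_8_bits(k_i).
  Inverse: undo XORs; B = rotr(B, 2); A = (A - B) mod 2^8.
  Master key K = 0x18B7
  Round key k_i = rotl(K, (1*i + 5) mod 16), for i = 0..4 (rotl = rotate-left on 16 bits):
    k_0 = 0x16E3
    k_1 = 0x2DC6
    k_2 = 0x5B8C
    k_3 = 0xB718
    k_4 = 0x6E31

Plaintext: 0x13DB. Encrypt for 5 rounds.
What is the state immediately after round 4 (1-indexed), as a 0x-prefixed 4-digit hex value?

0xE456

s_0 = plaintext = 0x13DB
s_1 = Round(s_0, k_0) = 0x0D79
s_2 = Round(s_1, k_1) = 0x40C8
s_3 = Round(s_2, k_2) = 0x8478
s_4 = Round(s_3, k_3) = 0xE456
s_5 = Round(s_4, k_4) = 0x0B37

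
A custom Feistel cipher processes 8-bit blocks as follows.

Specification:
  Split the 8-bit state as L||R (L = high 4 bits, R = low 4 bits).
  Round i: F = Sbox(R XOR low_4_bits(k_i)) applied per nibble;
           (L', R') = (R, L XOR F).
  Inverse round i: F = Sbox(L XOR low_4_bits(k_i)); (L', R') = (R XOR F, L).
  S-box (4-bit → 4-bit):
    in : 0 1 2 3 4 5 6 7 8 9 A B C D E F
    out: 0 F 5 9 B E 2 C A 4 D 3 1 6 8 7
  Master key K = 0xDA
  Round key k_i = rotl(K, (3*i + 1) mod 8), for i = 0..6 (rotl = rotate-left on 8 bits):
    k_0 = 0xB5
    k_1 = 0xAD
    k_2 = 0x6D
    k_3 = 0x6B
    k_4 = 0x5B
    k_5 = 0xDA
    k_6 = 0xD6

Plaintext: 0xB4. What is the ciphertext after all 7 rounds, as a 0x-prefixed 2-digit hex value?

0x3B

s_0 = plaintext = 0xB4
s_1 = Round(s_0, k_0) = 0x44
s_2 = Round(s_1, k_1) = 0x40
s_3 = Round(s_2, k_2) = 0x02
s_4 = Round(s_3, k_3) = 0x24
s_5 = Round(s_4, k_4) = 0x45
s_6 = Round(s_5, k_5) = 0x53
s_7 = Round(s_6, k_6) = 0x3B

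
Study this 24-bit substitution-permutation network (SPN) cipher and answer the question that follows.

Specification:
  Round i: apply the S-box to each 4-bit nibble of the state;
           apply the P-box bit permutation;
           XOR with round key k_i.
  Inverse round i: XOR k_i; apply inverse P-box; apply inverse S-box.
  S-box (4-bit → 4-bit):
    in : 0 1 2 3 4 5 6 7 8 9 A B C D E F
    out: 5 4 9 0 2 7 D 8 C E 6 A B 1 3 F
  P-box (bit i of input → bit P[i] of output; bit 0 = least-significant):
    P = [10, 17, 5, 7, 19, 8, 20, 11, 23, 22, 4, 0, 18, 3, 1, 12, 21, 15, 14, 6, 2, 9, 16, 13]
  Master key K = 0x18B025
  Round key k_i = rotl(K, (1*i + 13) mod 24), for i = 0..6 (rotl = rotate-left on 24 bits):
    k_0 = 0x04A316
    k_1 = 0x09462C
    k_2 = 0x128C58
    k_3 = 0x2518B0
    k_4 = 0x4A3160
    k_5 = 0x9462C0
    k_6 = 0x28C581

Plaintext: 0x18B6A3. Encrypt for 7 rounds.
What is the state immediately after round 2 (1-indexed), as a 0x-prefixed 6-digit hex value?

s_0 = plaintext = 0x18B6A3
s_1 = Round(s_0, k_0) = 0x95F24F
s_2 = Round(s_1, k_1) = 0xAEB187
s_3 = Round(s_2, k_2) = 0x2316C0
s_4 = Round(s_3, k_3) = 0xAD3587
s_5 = Round(s_4, k_4) = 0xBB3BF0
s_6 = Round(s_5, k_5) = 0xCCCDA1
s_7 = Round(s_6, k_6) = 0x9C76ED

0xAEB187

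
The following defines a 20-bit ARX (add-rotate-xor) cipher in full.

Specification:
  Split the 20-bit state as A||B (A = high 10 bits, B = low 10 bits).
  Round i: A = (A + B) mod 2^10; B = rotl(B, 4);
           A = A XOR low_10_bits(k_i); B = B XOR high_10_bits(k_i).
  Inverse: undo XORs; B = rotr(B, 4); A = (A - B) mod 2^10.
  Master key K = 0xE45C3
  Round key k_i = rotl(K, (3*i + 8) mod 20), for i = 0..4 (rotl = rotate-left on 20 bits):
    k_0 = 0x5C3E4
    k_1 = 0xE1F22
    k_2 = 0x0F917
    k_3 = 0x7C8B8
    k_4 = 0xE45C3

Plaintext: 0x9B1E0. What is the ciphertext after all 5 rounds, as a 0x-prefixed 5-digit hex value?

0xBC951

s_0 = plaintext = 0x9B1E0
s_1 = Round(s_0, k_0) = 0xEA377
s_2 = Round(s_1, k_1) = 0x0F4FA
s_3 = Round(s_2, k_2) = 0x0839D
s_4 = Round(s_3, k_3) = 0xC142C
s_5 = Round(s_4, k_4) = 0xBC951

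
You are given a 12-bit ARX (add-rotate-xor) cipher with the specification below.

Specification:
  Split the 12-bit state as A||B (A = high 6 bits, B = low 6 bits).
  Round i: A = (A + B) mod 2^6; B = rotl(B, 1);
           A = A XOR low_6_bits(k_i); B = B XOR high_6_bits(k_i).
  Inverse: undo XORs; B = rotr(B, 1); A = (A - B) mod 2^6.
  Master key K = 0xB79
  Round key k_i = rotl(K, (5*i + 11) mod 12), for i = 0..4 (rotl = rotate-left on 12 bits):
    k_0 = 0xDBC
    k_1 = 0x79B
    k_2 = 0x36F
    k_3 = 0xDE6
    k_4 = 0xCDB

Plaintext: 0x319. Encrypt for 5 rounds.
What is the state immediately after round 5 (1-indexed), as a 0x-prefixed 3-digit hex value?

s_0 = plaintext = 0x319
s_1 = Round(s_0, k_0) = 0x644
s_2 = Round(s_1, k_1) = 0x196
s_3 = Round(s_2, k_2) = 0xCE1
s_4 = Round(s_3, k_3) = 0xCB4
s_5 = Round(s_4, k_4) = 0xF5A

0xF5A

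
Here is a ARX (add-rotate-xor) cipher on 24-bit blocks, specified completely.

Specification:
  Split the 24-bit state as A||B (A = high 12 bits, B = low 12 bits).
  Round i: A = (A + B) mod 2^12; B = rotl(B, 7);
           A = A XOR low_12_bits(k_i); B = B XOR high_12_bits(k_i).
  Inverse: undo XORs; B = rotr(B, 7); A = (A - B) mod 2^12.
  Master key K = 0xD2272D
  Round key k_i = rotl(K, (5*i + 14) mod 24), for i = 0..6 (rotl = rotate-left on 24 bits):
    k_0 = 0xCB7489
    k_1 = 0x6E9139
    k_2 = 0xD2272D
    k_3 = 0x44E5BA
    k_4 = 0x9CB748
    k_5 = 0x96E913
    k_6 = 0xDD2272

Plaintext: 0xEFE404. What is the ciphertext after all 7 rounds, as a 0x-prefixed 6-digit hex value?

s_0 = plaintext = 0xEFE404
s_1 = Round(s_0, k_0) = 0x78BE97
s_2 = Round(s_1, k_1) = 0x71BD1D
s_3 = Round(s_2, k_2) = 0x3153CA
s_4 = Round(s_3, k_3) = 0x365150
s_5 = Round(s_4, k_4) = 0x3FD1C1
s_6 = Round(s_5, k_5) = 0xCAD9E0
s_7 = Round(s_6, k_6) = 0x4FFD9D

0x4FFD9D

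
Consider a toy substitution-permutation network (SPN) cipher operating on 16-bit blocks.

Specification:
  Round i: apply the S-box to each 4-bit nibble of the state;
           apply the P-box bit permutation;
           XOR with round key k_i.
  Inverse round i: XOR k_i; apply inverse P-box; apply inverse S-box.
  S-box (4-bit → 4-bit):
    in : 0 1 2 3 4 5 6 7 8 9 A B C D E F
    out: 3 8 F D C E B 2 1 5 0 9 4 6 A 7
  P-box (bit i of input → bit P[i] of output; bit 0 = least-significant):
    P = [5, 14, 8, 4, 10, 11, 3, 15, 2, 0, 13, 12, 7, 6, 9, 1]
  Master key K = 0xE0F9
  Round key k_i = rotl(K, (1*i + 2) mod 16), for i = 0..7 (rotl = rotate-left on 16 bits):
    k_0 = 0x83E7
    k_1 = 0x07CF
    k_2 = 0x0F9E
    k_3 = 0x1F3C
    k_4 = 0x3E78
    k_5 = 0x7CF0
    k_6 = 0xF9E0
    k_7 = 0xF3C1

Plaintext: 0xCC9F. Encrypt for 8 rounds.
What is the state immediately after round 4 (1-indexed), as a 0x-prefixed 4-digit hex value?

s_0 = plaintext = 0xCC9F
s_1 = Round(s_0, k_0) = 0xE4CF
s_2 = Round(s_1, k_1) = 0x76A5
s_3 = Round(s_2, k_2) = 0x5ECB
s_4 = Round(s_3, k_3) = 0x0D47
s_5 = Round(s_4, k_4) = 0xDEB1
s_6 = Round(s_5, k_5) = 0xEAA1
s_7 = Round(s_6, k_6) = 0xF9B2
s_8 = Round(s_7, k_7) = 0x1435

0x0D47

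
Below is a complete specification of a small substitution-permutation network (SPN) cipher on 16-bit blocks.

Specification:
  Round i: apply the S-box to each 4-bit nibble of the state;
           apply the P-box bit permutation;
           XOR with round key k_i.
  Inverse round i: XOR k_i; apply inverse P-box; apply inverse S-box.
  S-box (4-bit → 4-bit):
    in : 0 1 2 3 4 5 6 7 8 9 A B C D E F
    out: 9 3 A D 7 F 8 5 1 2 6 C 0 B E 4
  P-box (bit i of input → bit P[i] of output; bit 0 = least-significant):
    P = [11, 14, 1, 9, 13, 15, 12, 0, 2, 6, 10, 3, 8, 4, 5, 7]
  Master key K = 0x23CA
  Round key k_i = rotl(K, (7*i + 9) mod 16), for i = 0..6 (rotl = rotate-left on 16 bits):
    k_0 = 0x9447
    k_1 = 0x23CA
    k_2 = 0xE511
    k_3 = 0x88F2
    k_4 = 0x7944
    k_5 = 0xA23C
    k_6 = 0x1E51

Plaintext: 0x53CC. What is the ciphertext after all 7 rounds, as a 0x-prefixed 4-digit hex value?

0x01DE

s_0 = plaintext = 0x53CC
s_1 = Round(s_0, k_0) = 0x91FB
s_2 = Round(s_1, k_1) = 0x319C
s_3 = Round(s_2, k_2) = 0x64F5
s_4 = Round(s_3, k_3) = 0xD634
s_5 = Round(s_4, k_4) = 0x00DF
s_6 = Round(s_5, k_5) = 0x03B3
s_7 = Round(s_6, k_6) = 0x01DE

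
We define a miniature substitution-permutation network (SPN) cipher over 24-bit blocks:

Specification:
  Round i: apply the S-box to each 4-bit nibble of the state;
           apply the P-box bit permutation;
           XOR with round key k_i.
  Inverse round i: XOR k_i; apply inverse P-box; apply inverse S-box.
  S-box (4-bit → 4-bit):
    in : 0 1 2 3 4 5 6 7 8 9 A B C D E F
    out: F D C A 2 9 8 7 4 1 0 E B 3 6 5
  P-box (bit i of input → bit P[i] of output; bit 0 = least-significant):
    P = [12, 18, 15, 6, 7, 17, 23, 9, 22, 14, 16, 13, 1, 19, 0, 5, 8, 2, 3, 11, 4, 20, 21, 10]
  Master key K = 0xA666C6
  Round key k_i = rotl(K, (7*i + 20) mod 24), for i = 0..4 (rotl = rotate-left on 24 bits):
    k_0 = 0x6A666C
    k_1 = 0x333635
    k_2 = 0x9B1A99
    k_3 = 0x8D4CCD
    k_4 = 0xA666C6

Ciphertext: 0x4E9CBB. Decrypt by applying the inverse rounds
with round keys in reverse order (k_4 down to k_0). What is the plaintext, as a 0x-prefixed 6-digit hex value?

s_0 = ciphertext = 0x4E9CBB
s_1 = InvRound(s_0, k_4) = 0xFBBC21
s_2 = InvRound(s_1, k_3) = 0xEE6CD0
s_3 = InvRound(s_2, k_2) = 0xB8806C
s_4 = InvRound(s_3, k_1) = 0x58E2B1
s_5 = InvRound(s_4, k_0) = 0x0E8AD2

0x0E8AD2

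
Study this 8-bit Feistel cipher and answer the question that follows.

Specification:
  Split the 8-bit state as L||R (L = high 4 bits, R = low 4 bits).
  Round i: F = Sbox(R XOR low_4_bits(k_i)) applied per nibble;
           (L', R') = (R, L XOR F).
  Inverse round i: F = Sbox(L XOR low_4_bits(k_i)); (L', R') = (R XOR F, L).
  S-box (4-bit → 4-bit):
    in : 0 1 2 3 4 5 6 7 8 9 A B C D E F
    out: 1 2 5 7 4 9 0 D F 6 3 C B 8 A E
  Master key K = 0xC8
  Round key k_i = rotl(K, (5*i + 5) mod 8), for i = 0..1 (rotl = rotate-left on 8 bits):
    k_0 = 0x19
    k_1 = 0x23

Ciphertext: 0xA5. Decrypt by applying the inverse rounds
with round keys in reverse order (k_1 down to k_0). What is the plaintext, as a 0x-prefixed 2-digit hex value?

s_0 = ciphertext = 0xA5
s_1 = InvRound(s_0, k_1) = 0x3A
s_2 = InvRound(s_1, k_0) = 0x93

0x93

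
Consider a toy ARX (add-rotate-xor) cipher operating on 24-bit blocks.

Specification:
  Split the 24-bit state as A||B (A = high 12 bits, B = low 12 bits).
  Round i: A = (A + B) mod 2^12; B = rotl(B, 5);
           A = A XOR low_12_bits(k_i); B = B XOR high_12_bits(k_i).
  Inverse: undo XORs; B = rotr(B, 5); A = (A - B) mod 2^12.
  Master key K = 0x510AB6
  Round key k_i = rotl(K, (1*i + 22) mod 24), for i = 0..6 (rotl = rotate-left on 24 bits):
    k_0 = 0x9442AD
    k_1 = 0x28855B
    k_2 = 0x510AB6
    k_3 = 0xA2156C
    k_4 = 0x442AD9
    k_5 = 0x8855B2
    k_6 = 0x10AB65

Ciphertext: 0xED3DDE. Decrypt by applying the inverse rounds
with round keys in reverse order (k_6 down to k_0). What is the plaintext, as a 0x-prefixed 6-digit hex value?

s_0 = ciphertext = 0xED3DDE
s_1 = InvRound(s_0, k_6) = 0xB50A66
s_2 = InvRound(s_1, k_5) = 0xD4B197
s_3 = InvRound(s_2, k_4) = 0xCE4AAE
s_4 = InvRound(s_3, k_3) = 0x204784
s_5 = InvRound(s_4, k_2) = 0xE9EA14
s_6 = InvRound(s_5, k_1) = 0xD81E44
s_7 = InvRound(s_6, k_0) = 0xEF4038

0xEF4038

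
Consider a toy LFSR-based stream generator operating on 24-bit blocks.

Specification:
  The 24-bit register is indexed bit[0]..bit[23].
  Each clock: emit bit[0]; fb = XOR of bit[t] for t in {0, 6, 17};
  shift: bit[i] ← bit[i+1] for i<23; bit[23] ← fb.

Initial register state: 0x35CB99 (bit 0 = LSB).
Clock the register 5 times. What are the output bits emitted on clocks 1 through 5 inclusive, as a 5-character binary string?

reg_0 = 0x35CB99
clock 1: out=1, reg = 0x9AE5CC
clock 2: out=0, reg = 0x4D72E6
clock 3: out=0, reg = 0xA6B973
clock 4: out=1, reg = 0xD35CB9
clock 5: out=1, reg = 0x69AE5C

10011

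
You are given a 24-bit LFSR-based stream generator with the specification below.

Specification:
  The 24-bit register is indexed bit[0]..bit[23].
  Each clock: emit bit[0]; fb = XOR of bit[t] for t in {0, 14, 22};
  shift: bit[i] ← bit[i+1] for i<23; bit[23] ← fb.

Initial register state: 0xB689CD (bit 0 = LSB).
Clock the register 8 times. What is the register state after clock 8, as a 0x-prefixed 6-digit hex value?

reg_0 = 0xB689CD
clock 1: out=1, reg = 0xDB44E6
clock 2: out=0, reg = 0x6DA273
clock 3: out=1, reg = 0x36D139
clock 4: out=1, reg = 0x1B689C
clock 5: out=0, reg = 0x8DB44E
clock 6: out=0, reg = 0x46DA27
clock 7: out=1, reg = 0xA36D13
clock 8: out=1, reg = 0x51B689

0x51B689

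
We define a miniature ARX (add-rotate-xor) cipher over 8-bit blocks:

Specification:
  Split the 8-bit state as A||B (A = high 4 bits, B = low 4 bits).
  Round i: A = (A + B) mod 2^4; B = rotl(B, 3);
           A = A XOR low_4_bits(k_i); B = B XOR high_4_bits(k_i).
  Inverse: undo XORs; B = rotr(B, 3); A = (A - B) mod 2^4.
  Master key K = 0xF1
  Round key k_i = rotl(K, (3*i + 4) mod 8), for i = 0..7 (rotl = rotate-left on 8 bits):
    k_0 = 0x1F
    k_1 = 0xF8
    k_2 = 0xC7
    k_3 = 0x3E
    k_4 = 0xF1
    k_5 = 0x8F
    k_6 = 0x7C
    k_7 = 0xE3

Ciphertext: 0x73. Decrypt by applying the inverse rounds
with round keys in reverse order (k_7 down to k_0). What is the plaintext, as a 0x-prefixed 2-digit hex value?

0xA3

s_0 = ciphertext = 0x73
s_1 = InvRound(s_0, k_7) = 0x9B
s_2 = InvRound(s_1, k_6) = 0xC9
s_3 = InvRound(s_2, k_5) = 0x12
s_4 = InvRound(s_3, k_4) = 0x5B
s_5 = InvRound(s_4, k_3) = 0xA1
s_6 = InvRound(s_5, k_2) = 0x2B
s_7 = InvRound(s_6, k_1) = 0x28
s_8 = InvRound(s_7, k_0) = 0xA3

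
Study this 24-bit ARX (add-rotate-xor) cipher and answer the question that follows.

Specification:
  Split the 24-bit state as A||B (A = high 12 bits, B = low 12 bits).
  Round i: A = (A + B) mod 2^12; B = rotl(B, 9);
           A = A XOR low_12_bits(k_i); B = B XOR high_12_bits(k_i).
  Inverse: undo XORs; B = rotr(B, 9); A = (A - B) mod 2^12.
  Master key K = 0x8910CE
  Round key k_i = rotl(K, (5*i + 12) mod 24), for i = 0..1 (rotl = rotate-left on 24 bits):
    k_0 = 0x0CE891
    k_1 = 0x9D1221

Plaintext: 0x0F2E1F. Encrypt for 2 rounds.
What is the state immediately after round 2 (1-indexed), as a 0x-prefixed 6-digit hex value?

0x4AC230

s_0 = plaintext = 0x0F2E1F
s_1 = Round(s_0, k_0) = 0x780F0D
s_2 = Round(s_1, k_1) = 0x4AC230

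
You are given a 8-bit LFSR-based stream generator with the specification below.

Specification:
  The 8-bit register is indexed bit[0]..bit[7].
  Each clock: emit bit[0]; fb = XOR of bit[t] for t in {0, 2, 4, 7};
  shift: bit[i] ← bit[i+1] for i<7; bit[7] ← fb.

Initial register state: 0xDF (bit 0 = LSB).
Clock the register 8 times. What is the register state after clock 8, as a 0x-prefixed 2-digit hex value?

0x1C

reg_0 = 0xDF
clock 1: out=1, reg = 0x6F
clock 2: out=1, reg = 0x37
clock 3: out=1, reg = 0x9B
clock 4: out=1, reg = 0xCD
clock 5: out=1, reg = 0xE6
clock 6: out=0, reg = 0x73
clock 7: out=1, reg = 0x39
clock 8: out=1, reg = 0x1C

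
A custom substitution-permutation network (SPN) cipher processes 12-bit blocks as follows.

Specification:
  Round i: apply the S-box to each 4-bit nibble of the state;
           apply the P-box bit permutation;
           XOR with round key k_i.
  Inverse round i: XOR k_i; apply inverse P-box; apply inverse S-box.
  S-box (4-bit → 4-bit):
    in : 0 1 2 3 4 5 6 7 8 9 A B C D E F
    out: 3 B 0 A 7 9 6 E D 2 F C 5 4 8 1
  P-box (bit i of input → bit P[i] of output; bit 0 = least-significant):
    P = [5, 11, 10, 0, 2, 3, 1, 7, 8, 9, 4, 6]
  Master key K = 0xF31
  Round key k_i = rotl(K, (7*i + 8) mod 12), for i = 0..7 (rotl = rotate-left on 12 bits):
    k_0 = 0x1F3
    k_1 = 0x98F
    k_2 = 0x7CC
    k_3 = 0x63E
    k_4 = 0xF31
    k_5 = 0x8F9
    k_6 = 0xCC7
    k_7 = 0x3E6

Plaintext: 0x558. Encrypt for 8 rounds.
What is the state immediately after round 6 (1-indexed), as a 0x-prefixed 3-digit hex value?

0x4AD

s_0 = plaintext = 0x558
s_1 = Round(s_0, k_0) = 0x416
s_2 = Round(s_1, k_1) = 0x613
s_3 = Round(s_2, k_2) = 0xD51
s_4 = Round(s_3, k_3) = 0xE8B
s_5 = Round(s_4, k_4) = 0xBF6
s_6 = Round(s_5, k_5) = 0x4AD
s_7 = Round(s_6, k_6) = 0xB59
s_8 = Round(s_7, k_7) = 0xB32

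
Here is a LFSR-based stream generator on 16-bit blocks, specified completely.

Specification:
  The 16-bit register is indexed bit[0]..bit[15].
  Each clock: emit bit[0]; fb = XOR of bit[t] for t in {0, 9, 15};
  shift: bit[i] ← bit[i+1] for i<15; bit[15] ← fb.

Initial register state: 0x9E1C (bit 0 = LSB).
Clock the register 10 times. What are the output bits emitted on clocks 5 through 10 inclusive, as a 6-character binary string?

100001

reg_0 = 0x9E1C
clock 1: out=0, reg = 0x4F0E
clock 2: out=0, reg = 0xA787
clock 3: out=1, reg = 0xD3C3
clock 4: out=1, reg = 0xE9E1
clock 5: out=1, reg = 0x74F0
clock 6: out=0, reg = 0x3A78
clock 7: out=0, reg = 0x9D3C
clock 8: out=0, reg = 0xCE9E
clock 9: out=0, reg = 0x674F
clock 10: out=1, reg = 0x33A7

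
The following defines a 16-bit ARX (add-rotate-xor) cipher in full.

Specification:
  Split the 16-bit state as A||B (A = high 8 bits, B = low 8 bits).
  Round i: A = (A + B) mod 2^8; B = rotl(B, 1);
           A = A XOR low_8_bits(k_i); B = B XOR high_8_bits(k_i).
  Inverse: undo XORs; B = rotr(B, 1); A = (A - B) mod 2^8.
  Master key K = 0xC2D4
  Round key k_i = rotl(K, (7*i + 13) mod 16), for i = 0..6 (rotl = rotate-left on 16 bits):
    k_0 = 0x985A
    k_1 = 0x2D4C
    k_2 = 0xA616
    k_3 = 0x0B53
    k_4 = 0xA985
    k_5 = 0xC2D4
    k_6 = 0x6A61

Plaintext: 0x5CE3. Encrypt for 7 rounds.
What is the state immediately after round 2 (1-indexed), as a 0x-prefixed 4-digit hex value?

0x8893

s_0 = plaintext = 0x5CE3
s_1 = Round(s_0, k_0) = 0x655F
s_2 = Round(s_1, k_1) = 0x8893
s_3 = Round(s_2, k_2) = 0x0D81
s_4 = Round(s_3, k_3) = 0xDD08
s_5 = Round(s_4, k_4) = 0x60B9
s_6 = Round(s_5, k_5) = 0xCDB1
s_7 = Round(s_6, k_6) = 0x1F09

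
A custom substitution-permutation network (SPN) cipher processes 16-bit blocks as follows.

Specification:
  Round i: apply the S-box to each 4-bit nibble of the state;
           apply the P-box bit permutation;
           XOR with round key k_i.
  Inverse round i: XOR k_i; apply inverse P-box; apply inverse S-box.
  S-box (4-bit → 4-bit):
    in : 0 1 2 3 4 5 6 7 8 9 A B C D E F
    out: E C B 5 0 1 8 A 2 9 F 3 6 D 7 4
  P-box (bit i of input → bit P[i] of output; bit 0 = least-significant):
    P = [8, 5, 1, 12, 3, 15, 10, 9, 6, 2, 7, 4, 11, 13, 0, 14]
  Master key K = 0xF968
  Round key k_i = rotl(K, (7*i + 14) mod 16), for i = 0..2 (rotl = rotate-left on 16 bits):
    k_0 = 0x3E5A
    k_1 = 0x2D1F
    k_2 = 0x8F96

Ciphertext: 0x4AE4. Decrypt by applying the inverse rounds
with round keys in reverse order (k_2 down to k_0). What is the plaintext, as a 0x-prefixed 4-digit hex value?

s_0 = ciphertext = 0x4AE4
s_1 = InvRound(s_0, k_2) = 0x69CE
s_2 = InvRound(s_1, k_1) = 0x1DF4
s_3 = InvRound(s_2, k_0) = 0x8C9E

0x8C9E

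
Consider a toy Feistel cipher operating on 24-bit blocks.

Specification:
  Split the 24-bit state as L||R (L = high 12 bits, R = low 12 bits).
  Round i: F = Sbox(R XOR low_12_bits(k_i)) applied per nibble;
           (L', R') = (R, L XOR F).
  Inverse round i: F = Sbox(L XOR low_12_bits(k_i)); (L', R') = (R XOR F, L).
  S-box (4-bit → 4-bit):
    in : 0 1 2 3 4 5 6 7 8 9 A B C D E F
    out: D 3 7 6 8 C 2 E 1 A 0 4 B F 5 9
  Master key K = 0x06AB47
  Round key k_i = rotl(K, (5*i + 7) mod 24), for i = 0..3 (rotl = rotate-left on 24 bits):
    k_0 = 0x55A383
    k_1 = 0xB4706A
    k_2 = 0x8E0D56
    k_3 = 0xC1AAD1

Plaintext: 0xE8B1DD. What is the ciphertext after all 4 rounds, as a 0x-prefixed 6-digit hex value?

s_0 = plaintext = 0xE8B1DD
s_1 = Round(s_0, k_0) = 0x1DD94E
s_2 = Round(s_1, k_1) = 0x94EBA5
s_3 = Round(s_2, k_2) = 0xBA5BD8
s_4 = Round(s_3, k_3) = 0xBD887F

0xBD887F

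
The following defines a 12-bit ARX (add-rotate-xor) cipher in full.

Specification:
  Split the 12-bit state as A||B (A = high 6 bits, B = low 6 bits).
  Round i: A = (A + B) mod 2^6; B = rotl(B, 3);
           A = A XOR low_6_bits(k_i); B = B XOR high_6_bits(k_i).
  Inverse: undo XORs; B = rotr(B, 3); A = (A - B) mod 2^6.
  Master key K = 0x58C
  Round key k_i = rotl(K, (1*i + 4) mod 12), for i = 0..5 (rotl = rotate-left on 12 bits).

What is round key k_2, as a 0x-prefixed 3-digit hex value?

0x316

K = 0x58C
k_0 = rotl(K, (1*0+4) mod 12) = rotl(K, 4) = 0x8C5
k_1 = rotl(K, (1*1+4) mod 12) = rotl(K, 5) = 0x18B
k_2 = rotl(K, (1*2+4) mod 12) = rotl(K, 6) = 0x316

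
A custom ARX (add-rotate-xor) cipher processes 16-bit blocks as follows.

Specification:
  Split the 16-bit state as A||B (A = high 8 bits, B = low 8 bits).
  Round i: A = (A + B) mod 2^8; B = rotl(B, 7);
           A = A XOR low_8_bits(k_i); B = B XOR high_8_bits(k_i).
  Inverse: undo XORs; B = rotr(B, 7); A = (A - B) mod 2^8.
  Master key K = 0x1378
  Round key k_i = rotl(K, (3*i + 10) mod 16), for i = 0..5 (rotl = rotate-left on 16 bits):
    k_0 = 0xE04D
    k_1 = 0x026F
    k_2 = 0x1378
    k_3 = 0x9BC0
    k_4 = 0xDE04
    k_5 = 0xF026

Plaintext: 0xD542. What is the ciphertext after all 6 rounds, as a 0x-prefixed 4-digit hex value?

0xAF35

s_0 = plaintext = 0xD542
s_1 = Round(s_0, k_0) = 0x5AC1
s_2 = Round(s_1, k_1) = 0x74E2
s_3 = Round(s_2, k_2) = 0x2E62
s_4 = Round(s_3, k_3) = 0x50AA
s_5 = Round(s_4, k_4) = 0xFE8B
s_6 = Round(s_5, k_5) = 0xAF35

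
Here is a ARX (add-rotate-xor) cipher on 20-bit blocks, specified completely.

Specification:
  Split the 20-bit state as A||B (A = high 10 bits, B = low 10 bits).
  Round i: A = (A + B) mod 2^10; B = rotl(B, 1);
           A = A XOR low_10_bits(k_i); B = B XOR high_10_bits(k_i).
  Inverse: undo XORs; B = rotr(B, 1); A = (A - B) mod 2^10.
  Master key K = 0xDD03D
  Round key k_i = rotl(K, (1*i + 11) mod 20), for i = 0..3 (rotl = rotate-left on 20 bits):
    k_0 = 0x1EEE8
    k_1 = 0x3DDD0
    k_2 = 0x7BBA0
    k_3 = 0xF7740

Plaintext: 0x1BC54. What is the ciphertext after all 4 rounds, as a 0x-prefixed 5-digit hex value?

0x1AD44

s_0 = plaintext = 0x1BC54
s_1 = Round(s_0, k_0) = 0x8ACD3
s_2 = Round(s_1, k_1) = 0xCB951
s_3 = Round(s_2, k_2) = 0xF7F4C
s_4 = Round(s_3, k_3) = 0x1AD44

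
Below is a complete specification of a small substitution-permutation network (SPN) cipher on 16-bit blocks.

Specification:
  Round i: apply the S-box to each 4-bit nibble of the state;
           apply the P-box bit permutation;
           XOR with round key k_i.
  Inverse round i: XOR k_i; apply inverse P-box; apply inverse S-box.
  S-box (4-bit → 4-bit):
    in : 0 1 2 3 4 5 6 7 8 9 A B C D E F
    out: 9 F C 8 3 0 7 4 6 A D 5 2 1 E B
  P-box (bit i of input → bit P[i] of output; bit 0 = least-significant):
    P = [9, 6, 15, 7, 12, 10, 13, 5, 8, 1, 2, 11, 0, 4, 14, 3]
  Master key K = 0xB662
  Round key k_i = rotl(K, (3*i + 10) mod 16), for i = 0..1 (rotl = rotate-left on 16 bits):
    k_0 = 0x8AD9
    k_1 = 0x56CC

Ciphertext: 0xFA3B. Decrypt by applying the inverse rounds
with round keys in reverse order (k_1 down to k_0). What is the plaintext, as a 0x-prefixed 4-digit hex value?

0x6897

s_0 = ciphertext = 0xFA3B
s_1 = InvRound(s_0, k_1) = 0x4EEE
s_2 = InvRound(s_1, k_0) = 0x6897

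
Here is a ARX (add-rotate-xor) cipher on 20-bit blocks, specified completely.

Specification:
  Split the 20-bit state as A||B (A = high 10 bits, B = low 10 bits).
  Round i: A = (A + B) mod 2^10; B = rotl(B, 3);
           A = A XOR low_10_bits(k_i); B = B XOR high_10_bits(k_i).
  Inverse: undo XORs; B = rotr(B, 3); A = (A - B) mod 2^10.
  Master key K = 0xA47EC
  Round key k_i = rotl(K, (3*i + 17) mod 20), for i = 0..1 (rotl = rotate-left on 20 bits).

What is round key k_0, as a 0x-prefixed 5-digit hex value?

K = 0xA47EC
k_0 = rotl(K, (3*0+17) mod 20) = rotl(K, 17) = 0x948FD

0x948FD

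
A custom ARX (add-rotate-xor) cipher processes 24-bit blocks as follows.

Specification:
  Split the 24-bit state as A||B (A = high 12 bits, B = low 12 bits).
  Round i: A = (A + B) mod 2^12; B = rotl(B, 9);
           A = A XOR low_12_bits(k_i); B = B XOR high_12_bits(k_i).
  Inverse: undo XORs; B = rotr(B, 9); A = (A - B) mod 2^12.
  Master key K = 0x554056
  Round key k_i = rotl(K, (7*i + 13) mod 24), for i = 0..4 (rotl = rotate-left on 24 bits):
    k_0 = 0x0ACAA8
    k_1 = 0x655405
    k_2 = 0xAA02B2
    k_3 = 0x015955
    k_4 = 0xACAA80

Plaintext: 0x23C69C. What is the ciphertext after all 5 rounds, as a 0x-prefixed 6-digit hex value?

s_0 = plaintext = 0x23C69C
s_1 = Round(s_0, k_0) = 0x27087F
s_2 = Round(s_1, k_1) = 0xEEA95A
s_3 = Round(s_2, k_2) = 0xAF6F8B
s_4 = Round(s_3, k_3) = 0x3D47E4
s_5 = Round(s_4, k_4) = 0x138236

0x138236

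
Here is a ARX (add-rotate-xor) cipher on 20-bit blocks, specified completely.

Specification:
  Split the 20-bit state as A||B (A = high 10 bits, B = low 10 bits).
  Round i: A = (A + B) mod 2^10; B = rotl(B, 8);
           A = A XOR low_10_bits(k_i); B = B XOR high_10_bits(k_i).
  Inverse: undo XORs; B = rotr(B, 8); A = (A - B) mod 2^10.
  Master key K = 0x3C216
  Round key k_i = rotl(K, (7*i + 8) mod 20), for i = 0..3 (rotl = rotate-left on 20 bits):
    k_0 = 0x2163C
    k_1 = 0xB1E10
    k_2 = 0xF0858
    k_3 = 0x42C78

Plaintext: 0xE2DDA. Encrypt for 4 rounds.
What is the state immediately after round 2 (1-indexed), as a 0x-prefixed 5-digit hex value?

s_0 = plaintext = 0xE2DDA
s_1 = Round(s_0, k_0) = 0xD66F3
s_2 = Round(s_1, k_1) = 0x1717B
s_3 = Round(s_2, k_2) = 0x63C9C
s_4 = Round(s_3, k_3) = 0x94D2C

0x1717B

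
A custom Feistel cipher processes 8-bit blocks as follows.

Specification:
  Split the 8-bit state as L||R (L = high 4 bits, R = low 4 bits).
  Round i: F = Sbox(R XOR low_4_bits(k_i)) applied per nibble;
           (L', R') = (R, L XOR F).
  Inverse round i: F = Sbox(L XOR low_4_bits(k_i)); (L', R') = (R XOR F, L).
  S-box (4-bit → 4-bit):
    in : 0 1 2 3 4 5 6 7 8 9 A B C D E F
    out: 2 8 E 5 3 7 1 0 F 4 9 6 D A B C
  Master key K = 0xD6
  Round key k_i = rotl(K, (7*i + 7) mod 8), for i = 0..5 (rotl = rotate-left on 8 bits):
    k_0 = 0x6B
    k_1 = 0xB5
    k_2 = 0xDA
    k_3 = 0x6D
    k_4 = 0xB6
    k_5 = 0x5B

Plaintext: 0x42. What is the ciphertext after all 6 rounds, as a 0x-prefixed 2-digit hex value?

s_0 = plaintext = 0x42
s_1 = Round(s_0, k_0) = 0x20
s_2 = Round(s_1, k_1) = 0x05
s_3 = Round(s_2, k_2) = 0x5C
s_4 = Round(s_3, k_3) = 0xCD
s_5 = Round(s_4, k_4) = 0xDA
s_6 = Round(s_5, k_5) = 0xA5

0xA5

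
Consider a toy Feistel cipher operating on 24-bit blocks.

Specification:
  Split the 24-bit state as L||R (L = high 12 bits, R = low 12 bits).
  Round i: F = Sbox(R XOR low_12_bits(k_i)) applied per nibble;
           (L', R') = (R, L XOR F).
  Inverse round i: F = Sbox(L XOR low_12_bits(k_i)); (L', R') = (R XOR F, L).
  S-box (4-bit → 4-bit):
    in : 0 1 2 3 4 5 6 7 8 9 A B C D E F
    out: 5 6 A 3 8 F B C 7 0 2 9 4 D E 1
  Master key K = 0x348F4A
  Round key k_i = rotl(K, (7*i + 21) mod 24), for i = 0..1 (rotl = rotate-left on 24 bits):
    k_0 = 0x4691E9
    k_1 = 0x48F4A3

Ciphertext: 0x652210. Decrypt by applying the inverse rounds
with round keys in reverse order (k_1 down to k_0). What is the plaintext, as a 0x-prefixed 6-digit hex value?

0x6B3806

s_0 = ciphertext = 0x652210
s_1 = InvRound(s_0, k_1) = 0x806652
s_2 = InvRound(s_1, k_0) = 0x6B3806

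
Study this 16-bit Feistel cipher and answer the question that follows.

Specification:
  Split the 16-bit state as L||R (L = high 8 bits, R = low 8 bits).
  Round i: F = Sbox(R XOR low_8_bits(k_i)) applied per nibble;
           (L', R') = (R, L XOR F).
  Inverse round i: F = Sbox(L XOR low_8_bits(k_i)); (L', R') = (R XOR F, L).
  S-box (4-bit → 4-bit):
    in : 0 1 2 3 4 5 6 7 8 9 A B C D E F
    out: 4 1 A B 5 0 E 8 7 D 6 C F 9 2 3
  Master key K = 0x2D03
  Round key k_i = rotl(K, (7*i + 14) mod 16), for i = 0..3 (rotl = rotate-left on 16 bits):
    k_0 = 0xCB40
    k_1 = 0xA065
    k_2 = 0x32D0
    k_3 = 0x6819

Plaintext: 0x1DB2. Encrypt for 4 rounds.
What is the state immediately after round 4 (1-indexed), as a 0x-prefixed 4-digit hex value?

s_0 = plaintext = 0x1DB2
s_1 = Round(s_0, k_0) = 0xB227
s_2 = Round(s_1, k_1) = 0x27E8
s_3 = Round(s_2, k_2) = 0xE890
s_4 = Round(s_3, k_3) = 0x9095

0x9095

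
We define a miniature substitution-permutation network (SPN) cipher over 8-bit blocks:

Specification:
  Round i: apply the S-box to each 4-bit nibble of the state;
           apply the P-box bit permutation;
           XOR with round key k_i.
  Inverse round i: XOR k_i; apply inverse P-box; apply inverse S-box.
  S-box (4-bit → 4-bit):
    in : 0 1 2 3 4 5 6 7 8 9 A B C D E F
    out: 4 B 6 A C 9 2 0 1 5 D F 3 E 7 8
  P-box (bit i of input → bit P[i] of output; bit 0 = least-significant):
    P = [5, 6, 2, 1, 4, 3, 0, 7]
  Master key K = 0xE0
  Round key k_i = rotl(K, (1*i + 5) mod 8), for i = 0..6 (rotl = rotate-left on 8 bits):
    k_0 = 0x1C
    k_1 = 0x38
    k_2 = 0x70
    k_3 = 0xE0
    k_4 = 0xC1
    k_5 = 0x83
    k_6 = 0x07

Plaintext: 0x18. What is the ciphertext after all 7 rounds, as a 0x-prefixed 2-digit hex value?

s_0 = plaintext = 0x18
s_1 = Round(s_0, k_0) = 0xA4
s_2 = Round(s_1, k_1) = 0xAF
s_3 = Round(s_2, k_2) = 0xE3
s_4 = Round(s_3, k_3) = 0xBB
s_5 = Round(s_4, k_4) = 0x3E
s_6 = Round(s_5, k_5) = 0x6F
s_7 = Round(s_6, k_6) = 0x0D

0x0D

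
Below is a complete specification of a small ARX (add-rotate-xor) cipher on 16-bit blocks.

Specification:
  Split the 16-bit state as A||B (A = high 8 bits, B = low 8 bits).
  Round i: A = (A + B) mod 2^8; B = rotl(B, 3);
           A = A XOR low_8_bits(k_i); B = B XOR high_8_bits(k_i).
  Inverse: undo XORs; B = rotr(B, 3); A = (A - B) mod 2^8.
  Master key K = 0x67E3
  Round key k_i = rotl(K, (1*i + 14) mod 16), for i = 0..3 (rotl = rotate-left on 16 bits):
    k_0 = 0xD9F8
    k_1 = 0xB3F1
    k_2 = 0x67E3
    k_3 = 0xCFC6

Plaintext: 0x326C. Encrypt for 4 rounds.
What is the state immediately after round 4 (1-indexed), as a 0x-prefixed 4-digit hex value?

s_0 = plaintext = 0x326C
s_1 = Round(s_0, k_0) = 0x66BA
s_2 = Round(s_1, k_1) = 0xD166
s_3 = Round(s_2, k_2) = 0xD454
s_4 = Round(s_3, k_3) = 0xEE6D

0xEE6D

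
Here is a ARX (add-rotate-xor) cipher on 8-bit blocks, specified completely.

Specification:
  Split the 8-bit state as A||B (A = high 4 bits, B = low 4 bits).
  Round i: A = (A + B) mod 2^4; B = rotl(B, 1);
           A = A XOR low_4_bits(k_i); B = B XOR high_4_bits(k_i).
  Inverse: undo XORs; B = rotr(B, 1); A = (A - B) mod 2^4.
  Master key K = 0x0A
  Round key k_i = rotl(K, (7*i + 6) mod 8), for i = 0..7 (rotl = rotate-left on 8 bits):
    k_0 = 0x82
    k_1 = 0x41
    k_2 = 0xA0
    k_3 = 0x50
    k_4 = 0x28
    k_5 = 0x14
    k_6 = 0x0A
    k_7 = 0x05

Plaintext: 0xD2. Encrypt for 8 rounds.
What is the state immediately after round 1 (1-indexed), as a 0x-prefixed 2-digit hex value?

s_0 = plaintext = 0xD2
s_1 = Round(s_0, k_0) = 0xDC
s_2 = Round(s_1, k_1) = 0x8D
s_3 = Round(s_2, k_2) = 0x51
s_4 = Round(s_3, k_3) = 0x67
s_5 = Round(s_4, k_4) = 0x5C
s_6 = Round(s_5, k_5) = 0x58
s_7 = Round(s_6, k_6) = 0x71
s_8 = Round(s_7, k_7) = 0xD2

0xDC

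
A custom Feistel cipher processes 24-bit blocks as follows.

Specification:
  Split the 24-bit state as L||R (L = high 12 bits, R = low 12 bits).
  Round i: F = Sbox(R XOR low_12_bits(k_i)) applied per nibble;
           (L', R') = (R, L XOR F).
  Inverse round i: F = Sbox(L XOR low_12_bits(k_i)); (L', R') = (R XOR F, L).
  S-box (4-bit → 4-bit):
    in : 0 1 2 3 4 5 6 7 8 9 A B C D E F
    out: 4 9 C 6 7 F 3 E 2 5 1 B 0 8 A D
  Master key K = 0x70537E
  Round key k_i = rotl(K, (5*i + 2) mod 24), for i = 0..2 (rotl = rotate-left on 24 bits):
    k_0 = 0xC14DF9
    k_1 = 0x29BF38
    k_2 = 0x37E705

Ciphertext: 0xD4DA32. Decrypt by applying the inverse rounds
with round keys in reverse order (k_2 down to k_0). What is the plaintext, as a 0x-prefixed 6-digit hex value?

0x5B3AAF

s_0 = ciphertext = 0xD4DA32
s_1 = InvRound(s_0, k_2) = 0xB40D4D
s_2 = InvRound(s_1, k_1) = 0xAAFB40
s_3 = InvRound(s_2, k_0) = 0x5B3AAF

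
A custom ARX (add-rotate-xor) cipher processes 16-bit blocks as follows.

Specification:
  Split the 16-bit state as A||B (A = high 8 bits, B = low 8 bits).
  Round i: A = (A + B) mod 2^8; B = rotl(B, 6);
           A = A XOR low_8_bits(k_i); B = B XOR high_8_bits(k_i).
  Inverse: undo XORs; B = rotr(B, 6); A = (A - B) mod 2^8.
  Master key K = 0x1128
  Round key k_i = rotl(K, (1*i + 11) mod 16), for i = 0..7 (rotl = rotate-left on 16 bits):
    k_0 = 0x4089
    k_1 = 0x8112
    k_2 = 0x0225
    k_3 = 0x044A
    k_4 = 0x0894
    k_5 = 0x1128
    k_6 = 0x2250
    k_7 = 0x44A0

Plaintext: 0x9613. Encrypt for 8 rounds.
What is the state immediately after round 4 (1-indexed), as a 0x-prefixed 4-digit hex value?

s_0 = plaintext = 0x9613
s_1 = Round(s_0, k_0) = 0x2084
s_2 = Round(s_1, k_1) = 0xB6A0
s_3 = Round(s_2, k_2) = 0x732A
s_4 = Round(s_3, k_3) = 0xD78E
s_5 = Round(s_4, k_4) = 0xF1AB
s_6 = Round(s_5, k_5) = 0xB4FB
s_7 = Round(s_6, k_6) = 0xFFDC
s_8 = Round(s_7, k_7) = 0x7B73

0xD78E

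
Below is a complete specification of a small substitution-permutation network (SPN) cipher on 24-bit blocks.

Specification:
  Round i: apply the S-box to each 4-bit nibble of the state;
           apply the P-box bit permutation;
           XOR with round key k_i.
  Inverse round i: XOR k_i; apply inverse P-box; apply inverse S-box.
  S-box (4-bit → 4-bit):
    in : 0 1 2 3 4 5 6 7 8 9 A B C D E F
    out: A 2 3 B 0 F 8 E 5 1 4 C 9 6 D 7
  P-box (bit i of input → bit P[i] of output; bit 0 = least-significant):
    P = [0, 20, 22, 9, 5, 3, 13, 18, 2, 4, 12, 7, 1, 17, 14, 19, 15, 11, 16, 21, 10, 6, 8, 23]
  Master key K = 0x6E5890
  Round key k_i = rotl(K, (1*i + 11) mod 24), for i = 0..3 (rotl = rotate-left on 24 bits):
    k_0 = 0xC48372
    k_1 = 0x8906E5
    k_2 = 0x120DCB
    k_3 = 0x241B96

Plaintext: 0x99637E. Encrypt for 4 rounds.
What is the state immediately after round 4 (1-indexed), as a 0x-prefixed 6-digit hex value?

0x29D578

s_0 = plaintext = 0x99637E
s_1 = Round(s_0, k_0) = 0x8825EF
s_2 = Round(s_1, k_1) = 0xDEB352
s_3 = Round(s_2, k_2) = 0x2FEC36
s_4 = Round(s_3, k_3) = 0x29D578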